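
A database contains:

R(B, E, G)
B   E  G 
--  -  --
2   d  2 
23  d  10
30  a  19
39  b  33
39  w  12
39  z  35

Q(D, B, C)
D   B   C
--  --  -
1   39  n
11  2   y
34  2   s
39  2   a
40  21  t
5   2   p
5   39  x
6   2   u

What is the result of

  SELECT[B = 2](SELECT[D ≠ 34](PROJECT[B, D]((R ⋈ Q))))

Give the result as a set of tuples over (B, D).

{(2, 11), (2, 39), (2, 5), (2, 6)}

Natural join on B: {(2, d, 2, 11, y), (2, d, 2, 34, s), (2, d, 2, 39, a), (2, d, 2, 5, p), (2, d, 2, 6, u), (39, b, 33, 1, n), (39, b, 33, 5, x), (39, w, 12, 1, n), (39, w, 12, 5, x), (39, z, 35, 1, n), (39, z, 35, 5, x)}
Keep only column(s) B, D (4 duplicate(s) eliminated): {(2, 11), (2, 34), (2, 39), (2, 5), (2, 6), (39, 1), (39, 5)}
Selection D ≠ 34: {(2, 11), (2, 39), (2, 5), (2, 6), (39, 1), (39, 5)}
Selection B = 2: {(2, 11), (2, 39), (2, 5), (2, 6)}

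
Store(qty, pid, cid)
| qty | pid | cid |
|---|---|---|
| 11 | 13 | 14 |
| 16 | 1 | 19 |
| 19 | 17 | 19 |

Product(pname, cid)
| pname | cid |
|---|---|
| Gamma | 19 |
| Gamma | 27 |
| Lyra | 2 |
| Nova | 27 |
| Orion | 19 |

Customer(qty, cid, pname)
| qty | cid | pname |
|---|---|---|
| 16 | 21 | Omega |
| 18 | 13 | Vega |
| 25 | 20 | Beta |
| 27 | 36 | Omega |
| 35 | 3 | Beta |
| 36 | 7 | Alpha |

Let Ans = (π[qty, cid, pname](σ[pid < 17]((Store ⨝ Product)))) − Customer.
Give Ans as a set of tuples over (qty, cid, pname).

{(16, 19, Gamma), (16, 19, Orion)}

Joining Store and Product on cid yields {(16, 1, 19, Gamma), (16, 1, 19, Orion), (19, 17, 19, Gamma), (19, 17, 19, Orion)}.
Filtering on pid < 17 leaves {(16, 1, 19, Gamma), (16, 1, 19, Orion)}.
π[qty, cid, pname]: project onto (qty, cid, pname) → {(16, 19, Gamma), (16, 19, Orion)}
Set difference of the two operands is {(16, 19, Gamma), (16, 19, Orion)}.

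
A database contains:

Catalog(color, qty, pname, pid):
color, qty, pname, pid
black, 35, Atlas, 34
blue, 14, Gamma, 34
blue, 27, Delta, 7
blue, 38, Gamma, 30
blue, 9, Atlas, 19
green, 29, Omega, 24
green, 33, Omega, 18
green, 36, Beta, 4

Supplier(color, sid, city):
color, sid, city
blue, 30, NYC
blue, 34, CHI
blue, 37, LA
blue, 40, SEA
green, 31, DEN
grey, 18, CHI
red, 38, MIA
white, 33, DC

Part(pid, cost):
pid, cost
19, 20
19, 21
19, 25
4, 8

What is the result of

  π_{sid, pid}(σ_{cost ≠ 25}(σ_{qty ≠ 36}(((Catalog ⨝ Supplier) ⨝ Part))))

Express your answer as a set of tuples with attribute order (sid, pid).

{(30, 19), (34, 19), (37, 19), (40, 19)}

Joining Catalog and Supplier on color yields {(blue, 14, Gamma, 34, 30, NYC), (blue, 14, Gamma, 34, 34, CHI), (blue, 14, Gamma, 34, 37, LA), (blue, 14, Gamma, 34, 40, SEA), (blue, 27, Delta, 7, 30, NYC), (blue, 27, Delta, 7, 34, CHI), (blue, 27, Delta, 7, 37, LA), (blue, 27, Delta, 7, 40, SEA), (blue, 38, Gamma, 30, 30, NYC), (blue, 38, Gamma, 30, 34, CHI), (blue, 38, Gamma, 30, 37, LA), (blue, 38, Gamma, 30, 40, SEA), (blue, 9, Atlas, 19, 30, NYC), (blue, 9, Atlas, 19, 34, CHI), (blue, 9, Atlas, 19, 37, LA), (blue, 9, Atlas, 19, 40, SEA), (green, 29, Omega, 24, 31, DEN), (green, 33, Omega, 18, 31, DEN), (green, 36, Beta, 4, 31, DEN)}.
Joining (Catalog ⨝ Supplier) and Part on pid yields {(blue, 9, Atlas, 19, 30, NYC, 20), (blue, 9, Atlas, 19, 30, NYC, 21), (blue, 9, Atlas, 19, 30, NYC, 25), (blue, 9, Atlas, 19, 34, CHI, 20), (blue, 9, Atlas, 19, 34, CHI, 21), (blue, 9, Atlas, 19, 34, CHI, 25), (blue, 9, Atlas, 19, 37, LA, 20), (blue, 9, Atlas, 19, 37, LA, 21), (blue, 9, Atlas, 19, 37, LA, 25), (blue, 9, Atlas, 19, 40, SEA, 20), (blue, 9, Atlas, 19, 40, SEA, 21), (blue, 9, Atlas, 19, 40, SEA, 25), (green, 36, Beta, 4, 31, DEN, 8)}.
σ[qty ≠ 36]: keep tuples satisfying qty ≠ 36 → {(blue, 9, Atlas, 19, 30, NYC, 20), (blue, 9, Atlas, 19, 30, NYC, 21), (blue, 9, Atlas, 19, 30, NYC, 25), (blue, 9, Atlas, 19, 34, CHI, 20), (blue, 9, Atlas, 19, 34, CHI, 21), (blue, 9, Atlas, 19, 34, CHI, 25), (blue, 9, Atlas, 19, 37, LA, 20), (blue, 9, Atlas, 19, 37, LA, 21), (blue, 9, Atlas, 19, 37, LA, 25), (blue, 9, Atlas, 19, 40, SEA, 20), (blue, 9, Atlas, 19, 40, SEA, 21), (blue, 9, Atlas, 19, 40, SEA, 25)}
σ[cost ≠ 25]: keep tuples satisfying cost ≠ 25 → {(blue, 9, Atlas, 19, 30, NYC, 20), (blue, 9, Atlas, 19, 30, NYC, 21), (blue, 9, Atlas, 19, 34, CHI, 20), (blue, 9, Atlas, 19, 34, CHI, 21), (blue, 9, Atlas, 19, 37, LA, 20), (blue, 9, Atlas, 19, 37, LA, 21), (blue, 9, Atlas, 19, 40, SEA, 20), (blue, 9, Atlas, 19, 40, SEA, 21)}
π_{sid, pid} gives {(30, 19), (34, 19), (37, 19), (40, 19)} (4 duplicate(s) eliminated).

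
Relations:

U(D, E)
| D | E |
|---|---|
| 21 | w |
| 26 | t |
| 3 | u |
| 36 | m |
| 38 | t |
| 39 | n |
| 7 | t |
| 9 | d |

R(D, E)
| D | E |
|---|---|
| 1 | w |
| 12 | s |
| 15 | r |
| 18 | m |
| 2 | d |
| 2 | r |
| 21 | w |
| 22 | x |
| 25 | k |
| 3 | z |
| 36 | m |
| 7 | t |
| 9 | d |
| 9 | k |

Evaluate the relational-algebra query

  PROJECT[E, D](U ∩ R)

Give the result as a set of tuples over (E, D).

{(d, 9), (m, 36), (t, 7), (w, 21)}

Taking the intersection: {(21, w), (36, m), (7, t), (9, d)}
Keep only column(s) E, D: {(d, 9), (m, 36), (t, 7), (w, 21)}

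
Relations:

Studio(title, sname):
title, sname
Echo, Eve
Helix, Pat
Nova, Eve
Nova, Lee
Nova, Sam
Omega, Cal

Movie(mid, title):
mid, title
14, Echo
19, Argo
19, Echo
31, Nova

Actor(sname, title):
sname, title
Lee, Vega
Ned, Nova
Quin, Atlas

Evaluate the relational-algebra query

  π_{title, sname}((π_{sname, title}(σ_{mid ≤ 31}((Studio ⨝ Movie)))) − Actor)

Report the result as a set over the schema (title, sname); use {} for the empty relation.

{(Echo, Eve), (Nova, Eve), (Nova, Lee), (Nova, Sam)}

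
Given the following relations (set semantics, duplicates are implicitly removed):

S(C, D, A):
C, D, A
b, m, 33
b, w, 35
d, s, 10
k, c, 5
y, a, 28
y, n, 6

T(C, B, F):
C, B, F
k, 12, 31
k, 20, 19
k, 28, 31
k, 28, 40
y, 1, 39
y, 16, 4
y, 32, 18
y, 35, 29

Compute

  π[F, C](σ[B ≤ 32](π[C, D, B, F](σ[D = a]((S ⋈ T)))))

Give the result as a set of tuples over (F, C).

{(18, y), (39, y), (4, y)}

Natural join on C: {(k, c, 5, 12, 31), (k, c, 5, 20, 19), (k, c, 5, 28, 31), (k, c, 5, 28, 40), (y, a, 28, 1, 39), (y, a, 28, 16, 4), (y, a, 28, 32, 18), (y, a, 28, 35, 29), (y, n, 6, 1, 39), (y, n, 6, 16, 4), (y, n, 6, 32, 18), (y, n, 6, 35, 29)}
Apply σ_{D = a}; surviving tuples: {(y, a, 28, 1, 39), (y, a, 28, 16, 4), (y, a, 28, 32, 18), (y, a, 28, 35, 29)}
π[C, D, B, F]: project onto (C, D, B, F) → {(y, a, 1, 39), (y, a, 16, 4), (y, a, 32, 18), (y, a, 35, 29)}
Apply σ_{B ≤ 32}; surviving tuples: {(y, a, 1, 39), (y, a, 16, 4), (y, a, 32, 18)}
π[F, C]: project onto (F, C) → {(18, y), (39, y), (4, y)}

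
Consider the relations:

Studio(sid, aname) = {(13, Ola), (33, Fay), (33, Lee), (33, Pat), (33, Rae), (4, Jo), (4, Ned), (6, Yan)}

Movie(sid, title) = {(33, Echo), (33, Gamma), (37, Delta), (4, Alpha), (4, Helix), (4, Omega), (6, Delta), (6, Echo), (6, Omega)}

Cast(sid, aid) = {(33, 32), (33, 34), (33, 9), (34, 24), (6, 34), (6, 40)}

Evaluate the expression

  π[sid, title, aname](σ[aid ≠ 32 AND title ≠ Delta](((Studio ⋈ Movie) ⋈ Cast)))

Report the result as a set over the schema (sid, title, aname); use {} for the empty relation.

{(33, Echo, Fay), (33, Echo, Lee), (33, Echo, Pat), (33, Echo, Rae), (33, Gamma, Fay), (33, Gamma, Lee), (33, Gamma, Pat), (33, Gamma, Rae), (6, Echo, Yan), (6, Omega, Yan)}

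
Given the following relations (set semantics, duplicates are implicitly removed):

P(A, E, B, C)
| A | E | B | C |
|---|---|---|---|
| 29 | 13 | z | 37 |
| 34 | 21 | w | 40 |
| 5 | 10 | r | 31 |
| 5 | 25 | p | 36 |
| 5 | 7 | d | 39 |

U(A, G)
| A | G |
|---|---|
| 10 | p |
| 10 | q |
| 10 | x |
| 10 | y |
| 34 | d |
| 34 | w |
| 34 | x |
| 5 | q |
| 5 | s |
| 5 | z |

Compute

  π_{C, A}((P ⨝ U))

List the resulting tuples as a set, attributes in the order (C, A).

{(31, 5), (36, 5), (39, 5), (40, 34)}

P ⋈ U (natural join on A): {(34, 21, w, 40, d), (34, 21, w, 40, w), (34, 21, w, 40, x), (5, 10, r, 31, q), (5, 10, r, 31, s), (5, 10, r, 31, z), (5, 25, p, 36, q), (5, 25, p, 36, s), (5, 25, p, 36, z), (5, 7, d, 39, q), (5, 7, d, 39, s), (5, 7, d, 39, z)}
π[C, A]: project onto (C, A) (8 duplicate(s) eliminated) → {(31, 5), (36, 5), (39, 5), (40, 34)}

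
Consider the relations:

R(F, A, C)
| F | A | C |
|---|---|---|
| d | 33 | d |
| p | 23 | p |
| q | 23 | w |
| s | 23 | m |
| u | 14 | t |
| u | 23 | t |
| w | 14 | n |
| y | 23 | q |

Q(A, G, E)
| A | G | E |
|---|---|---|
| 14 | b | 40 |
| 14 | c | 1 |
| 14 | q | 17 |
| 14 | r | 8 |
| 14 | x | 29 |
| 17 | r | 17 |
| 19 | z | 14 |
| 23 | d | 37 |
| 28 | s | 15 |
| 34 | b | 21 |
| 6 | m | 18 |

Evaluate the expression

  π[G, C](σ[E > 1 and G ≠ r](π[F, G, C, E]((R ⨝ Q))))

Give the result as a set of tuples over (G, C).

R ⋈ Q (natural join on A): {(p, 23, p, d, 37), (q, 23, w, d, 37), (s, 23, m, d, 37), (u, 14, t, b, 40), (u, 14, t, c, 1), (u, 14, t, q, 17), (u, 14, t, r, 8), (u, 14, t, x, 29), (u, 23, t, d, 37), (w, 14, n, b, 40), (w, 14, n, c, 1), (w, 14, n, q, 17), (w, 14, n, r, 8), (w, 14, n, x, 29), (y, 23, q, d, 37)}
π_{F, G, C, E} gives {(p, d, p, 37), (q, d, w, 37), (s, d, m, 37), (u, b, t, 40), (u, c, t, 1), (u, d, t, 37), (u, q, t, 17), (u, r, t, 8), (u, x, t, 29), (w, b, n, 40), (w, c, n, 1), (w, q, n, 17), (w, r, n, 8), (w, x, n, 29), (y, d, q, 37)}.
Filtering on E > 1 and G ≠ r leaves {(p, d, p, 37), (q, d, w, 37), (s, d, m, 37), (u, b, t, 40), (u, d, t, 37), (u, q, t, 17), (u, x, t, 29), (w, b, n, 40), (w, q, n, 17), (w, x, n, 29), (y, d, q, 37)}.
π_{G, C} gives {(b, n), (b, t), (d, m), (d, p), (d, q), (d, t), (d, w), (q, n), (q, t), (x, n), (x, t)}.

{(b, n), (b, t), (d, m), (d, p), (d, q), (d, t), (d, w), (q, n), (q, t), (x, n), (x, t)}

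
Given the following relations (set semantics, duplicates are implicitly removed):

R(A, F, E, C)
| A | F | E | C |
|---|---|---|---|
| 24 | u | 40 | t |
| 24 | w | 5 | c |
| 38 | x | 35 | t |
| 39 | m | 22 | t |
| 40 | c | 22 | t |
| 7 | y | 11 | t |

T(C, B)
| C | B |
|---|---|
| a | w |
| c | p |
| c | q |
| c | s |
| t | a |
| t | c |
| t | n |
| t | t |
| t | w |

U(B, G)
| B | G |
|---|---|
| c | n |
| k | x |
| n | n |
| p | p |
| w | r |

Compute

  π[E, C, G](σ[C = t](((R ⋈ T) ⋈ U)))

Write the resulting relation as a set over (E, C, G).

{(11, t, n), (11, t, r), (22, t, n), (22, t, r), (35, t, n), (35, t, r), (40, t, n), (40, t, r)}

R ⋈ T (natural join on C): {(24, u, 40, t, a), (24, u, 40, t, c), (24, u, 40, t, n), (24, u, 40, t, t), (24, u, 40, t, w), (24, w, 5, c, p), (24, w, 5, c, q), (24, w, 5, c, s), (38, x, 35, t, a), (38, x, 35, t, c), (38, x, 35, t, n), (38, x, 35, t, t), (38, x, 35, t, w), (39, m, 22, t, a), (39, m, 22, t, c), (39, m, 22, t, n), (39, m, 22, t, t), (39, m, 22, t, w), (40, c, 22, t, a), (40, c, 22, t, c), (40, c, 22, t, n), (40, c, 22, t, t), (40, c, 22, t, w), (7, y, 11, t, a), (7, y, 11, t, c), (7, y, 11, t, n), (7, y, 11, t, t), (7, y, 11, t, w)}
(R ⋈ T) ⋈ U (natural join on B): {(24, u, 40, t, c, n), (24, u, 40, t, n, n), (24, u, 40, t, w, r), (24, w, 5, c, p, p), (38, x, 35, t, c, n), (38, x, 35, t, n, n), (38, x, 35, t, w, r), (39, m, 22, t, c, n), (39, m, 22, t, n, n), (39, m, 22, t, w, r), (40, c, 22, t, c, n), (40, c, 22, t, n, n), (40, c, 22, t, w, r), (7, y, 11, t, c, n), (7, y, 11, t, n, n), (7, y, 11, t, w, r)}
Filtering on C = t leaves {(24, u, 40, t, c, n), (24, u, 40, t, n, n), (24, u, 40, t, w, r), (38, x, 35, t, c, n), (38, x, 35, t, n, n), (38, x, 35, t, w, r), (39, m, 22, t, c, n), (39, m, 22, t, n, n), (39, m, 22, t, w, r), (40, c, 22, t, c, n), (40, c, 22, t, n, n), (40, c, 22, t, w, r), (7, y, 11, t, c, n), (7, y, 11, t, n, n), (7, y, 11, t, w, r)}.
Projecting to E, C, G (7 duplicate(s) eliminated): {(11, t, n), (11, t, r), (22, t, n), (22, t, r), (35, t, n), (35, t, r), (40, t, n), (40, t, r)}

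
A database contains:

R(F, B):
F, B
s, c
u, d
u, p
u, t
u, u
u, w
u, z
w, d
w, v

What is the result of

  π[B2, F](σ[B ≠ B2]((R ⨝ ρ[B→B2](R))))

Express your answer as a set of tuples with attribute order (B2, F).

ρ[B→B2]: schema becomes (F, B2); tuples unchanged.
Joining R and ρ[B→B2](R) on F yields {(s, c, c), (u, d, d), (u, d, p), (u, d, t), (u, d, u), (u, d, w), (u, d, z), (u, p, d), (u, p, p), (u, p, t), (u, p, u), (u, p, w), (u, p, z), (u, t, d), (u, t, p), (u, t, t), (u, t, u), (u, t, w), (u, t, z), (u, u, d), (u, u, p), (u, u, t), (u, u, u), (u, u, w), (u, u, z), (u, w, d), (u, w, p), (u, w, t), (u, w, u), (u, w, w), (u, w, z), (u, z, d), (u, z, p), (u, z, t), (u, z, u), (u, z, w), (u, z, z), (w, d, d), (w, d, v), (w, v, d), (w, v, v)}.
σ[B ≠ B2]: keep tuples satisfying B ≠ B2 → {(u, d, p), (u, d, t), (u, d, u), (u, d, w), (u, d, z), (u, p, d), (u, p, t), (u, p, u), (u, p, w), (u, p, z), (u, t, d), (u, t, p), (u, t, u), (u, t, w), (u, t, z), (u, u, d), (u, u, p), (u, u, t), (u, u, w), (u, u, z), (u, w, d), (u, w, p), (u, w, t), (u, w, u), (u, w, z), (u, z, d), (u, z, p), (u, z, t), (u, z, u), (u, z, w), (w, d, v), (w, v, d)}
π[B2, F]: project onto (B2, F) (24 duplicate(s) eliminated) → {(d, u), (d, w), (p, u), (t, u), (u, u), (v, w), (w, u), (z, u)}

{(d, u), (d, w), (p, u), (t, u), (u, u), (v, w), (w, u), (z, u)}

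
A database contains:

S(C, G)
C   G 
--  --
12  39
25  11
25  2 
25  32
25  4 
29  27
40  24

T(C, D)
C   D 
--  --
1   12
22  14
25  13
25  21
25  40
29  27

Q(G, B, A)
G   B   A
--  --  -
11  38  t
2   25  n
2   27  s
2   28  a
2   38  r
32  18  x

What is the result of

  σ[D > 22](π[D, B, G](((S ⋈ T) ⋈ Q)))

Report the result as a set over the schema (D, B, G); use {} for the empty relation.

{(40, 18, 32), (40, 25, 2), (40, 27, 2), (40, 28, 2), (40, 38, 11), (40, 38, 2)}

Natural join on C: {(25, 11, 13), (25, 11, 21), (25, 11, 40), (25, 2, 13), (25, 2, 21), (25, 2, 40), (25, 32, 13), (25, 32, 21), (25, 32, 40), (25, 4, 13), (25, 4, 21), (25, 4, 40), (29, 27, 27)}
Natural join on G: {(25, 11, 13, 38, t), (25, 11, 21, 38, t), (25, 11, 40, 38, t), (25, 2, 13, 25, n), (25, 2, 13, 27, s), (25, 2, 13, 28, a), (25, 2, 13, 38, r), (25, 2, 21, 25, n), (25, 2, 21, 27, s), (25, 2, 21, 28, a), (25, 2, 21, 38, r), (25, 2, 40, 25, n), (25, 2, 40, 27, s), (25, 2, 40, 28, a), (25, 2, 40, 38, r), (25, 32, 13, 18, x), (25, 32, 21, 18, x), (25, 32, 40, 18, x)}
Projecting to D, B, G: {(13, 18, 32), (13, 25, 2), (13, 27, 2), (13, 28, 2), (13, 38, 11), (13, 38, 2), (21, 18, 32), (21, 25, 2), (21, 27, 2), (21, 28, 2), (21, 38, 11), (21, 38, 2), (40, 18, 32), (40, 25, 2), (40, 27, 2), (40, 28, 2), (40, 38, 11), (40, 38, 2)}
Filtering on D > 22 leaves {(40, 18, 32), (40, 25, 2), (40, 27, 2), (40, 28, 2), (40, 38, 11), (40, 38, 2)}.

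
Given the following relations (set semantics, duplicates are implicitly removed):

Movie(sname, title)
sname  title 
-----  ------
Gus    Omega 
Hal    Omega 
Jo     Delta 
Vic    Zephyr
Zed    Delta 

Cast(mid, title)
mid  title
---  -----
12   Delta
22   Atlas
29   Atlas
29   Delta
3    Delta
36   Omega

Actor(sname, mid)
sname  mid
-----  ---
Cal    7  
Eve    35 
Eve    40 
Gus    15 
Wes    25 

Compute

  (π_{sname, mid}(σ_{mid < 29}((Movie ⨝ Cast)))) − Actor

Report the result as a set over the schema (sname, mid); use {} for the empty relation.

{(Jo, 12), (Jo, 3), (Zed, 12), (Zed, 3)}

Natural join on title: {(Gus, Omega, 36), (Hal, Omega, 36), (Jo, Delta, 12), (Jo, Delta, 29), (Jo, Delta, 3), (Zed, Delta, 12), (Zed, Delta, 29), (Zed, Delta, 3)}
Filtering on mid < 29 leaves {(Jo, Delta, 12), (Jo, Delta, 3), (Zed, Delta, 12), (Zed, Delta, 3)}.
π_{sname, mid} gives {(Jo, 12), (Jo, 3), (Zed, 12), (Zed, 3)}.
Difference: {(Jo, 12), (Jo, 3), (Zed, 12), (Zed, 3)} with {(Cal, 7), (Eve, 35), (Eve, 40), (Gus, 15), (Wes, 25)} → {(Jo, 12), (Jo, 3), (Zed, 12), (Zed, 3)}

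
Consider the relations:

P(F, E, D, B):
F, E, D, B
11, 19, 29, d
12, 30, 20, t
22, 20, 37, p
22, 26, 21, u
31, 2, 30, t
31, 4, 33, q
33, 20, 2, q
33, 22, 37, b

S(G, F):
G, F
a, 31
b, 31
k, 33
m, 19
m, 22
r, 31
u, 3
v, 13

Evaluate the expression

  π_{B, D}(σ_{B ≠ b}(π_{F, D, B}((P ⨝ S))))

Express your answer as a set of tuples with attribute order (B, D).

Joining P and S on F yields {(22, 20, 37, p, m), (22, 26, 21, u, m), (31, 2, 30, t, a), (31, 2, 30, t, b), (31, 2, 30, t, r), (31, 4, 33, q, a), (31, 4, 33, q, b), (31, 4, 33, q, r), (33, 20, 2, q, k), (33, 22, 37, b, k)}.
Keep only column(s) F, D, B (4 duplicate(s) eliminated): {(22, 21, u), (22, 37, p), (31, 30, t), (31, 33, q), (33, 2, q), (33, 37, b)}
Filtering on B ≠ b leaves {(22, 21, u), (22, 37, p), (31, 30, t), (31, 33, q), (33, 2, q)}.
Keep only column(s) B, D: {(p, 37), (q, 2), (q, 33), (t, 30), (u, 21)}

{(p, 37), (q, 2), (q, 33), (t, 30), (u, 21)}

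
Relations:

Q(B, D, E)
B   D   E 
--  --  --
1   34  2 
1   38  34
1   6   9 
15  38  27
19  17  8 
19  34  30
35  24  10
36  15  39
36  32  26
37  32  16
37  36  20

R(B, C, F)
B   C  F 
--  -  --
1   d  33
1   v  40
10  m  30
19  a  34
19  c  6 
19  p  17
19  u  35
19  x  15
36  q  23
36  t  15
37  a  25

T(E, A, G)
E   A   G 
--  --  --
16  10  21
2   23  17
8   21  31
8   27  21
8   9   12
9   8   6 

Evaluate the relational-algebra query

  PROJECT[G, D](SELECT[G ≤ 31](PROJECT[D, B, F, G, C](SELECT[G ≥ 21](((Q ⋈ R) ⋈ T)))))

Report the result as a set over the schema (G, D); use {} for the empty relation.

{(21, 17), (21, 32), (31, 17)}

Natural join on B: {(1, 34, 2, d, 33), (1, 34, 2, v, 40), (1, 38, 34, d, 33), (1, 38, 34, v, 40), (1, 6, 9, d, 33), (1, 6, 9, v, 40), (19, 17, 8, a, 34), (19, 17, 8, c, 6), (19, 17, 8, p, 17), (19, 17, 8, u, 35), (19, 17, 8, x, 15), (19, 34, 30, a, 34), (19, 34, 30, c, 6), (19, 34, 30, p, 17), (19, 34, 30, u, 35), (19, 34, 30, x, 15), (36, 15, 39, q, 23), (36, 15, 39, t, 15), (36, 32, 26, q, 23), (36, 32, 26, t, 15), (37, 32, 16, a, 25), (37, 36, 20, a, 25)}
Natural join on E: {(1, 34, 2, d, 33, 23, 17), (1, 34, 2, v, 40, 23, 17), (1, 6, 9, d, 33, 8, 6), (1, 6, 9, v, 40, 8, 6), (19, 17, 8, a, 34, 21, 31), (19, 17, 8, a, 34, 27, 21), (19, 17, 8, a, 34, 9, 12), (19, 17, 8, c, 6, 21, 31), (19, 17, 8, c, 6, 27, 21), (19, 17, 8, c, 6, 9, 12), (19, 17, 8, p, 17, 21, 31), (19, 17, 8, p, 17, 27, 21), (19, 17, 8, p, 17, 9, 12), (19, 17, 8, u, 35, 21, 31), (19, 17, 8, u, 35, 27, 21), (19, 17, 8, u, 35, 9, 12), (19, 17, 8, x, 15, 21, 31), (19, 17, 8, x, 15, 27, 21), (19, 17, 8, x, 15, 9, 12), (37, 32, 16, a, 25, 10, 21)}
Selection G ≥ 21: {(19, 17, 8, a, 34, 21, 31), (19, 17, 8, a, 34, 27, 21), (19, 17, 8, c, 6, 21, 31), (19, 17, 8, c, 6, 27, 21), (19, 17, 8, p, 17, 21, 31), (19, 17, 8, p, 17, 27, 21), (19, 17, 8, u, 35, 21, 31), (19, 17, 8, u, 35, 27, 21), (19, 17, 8, x, 15, 21, 31), (19, 17, 8, x, 15, 27, 21), (37, 32, 16, a, 25, 10, 21)}
π_{D, B, F, G, C} gives {(17, 19, 15, 21, x), (17, 19, 15, 31, x), (17, 19, 17, 21, p), (17, 19, 17, 31, p), (17, 19, 34, 21, a), (17, 19, 34, 31, a), (17, 19, 35, 21, u), (17, 19, 35, 31, u), (17, 19, 6, 21, c), (17, 19, 6, 31, c), (32, 37, 25, 21, a)}.
Selection G ≤ 31: {(17, 19, 15, 21, x), (17, 19, 15, 31, x), (17, 19, 17, 21, p), (17, 19, 17, 31, p), (17, 19, 34, 21, a), (17, 19, 34, 31, a), (17, 19, 35, 21, u), (17, 19, 35, 31, u), (17, 19, 6, 21, c), (17, 19, 6, 31, c), (32, 37, 25, 21, a)}
π_{G, D} gives {(21, 17), (21, 32), (31, 17)} (8 duplicate(s) eliminated).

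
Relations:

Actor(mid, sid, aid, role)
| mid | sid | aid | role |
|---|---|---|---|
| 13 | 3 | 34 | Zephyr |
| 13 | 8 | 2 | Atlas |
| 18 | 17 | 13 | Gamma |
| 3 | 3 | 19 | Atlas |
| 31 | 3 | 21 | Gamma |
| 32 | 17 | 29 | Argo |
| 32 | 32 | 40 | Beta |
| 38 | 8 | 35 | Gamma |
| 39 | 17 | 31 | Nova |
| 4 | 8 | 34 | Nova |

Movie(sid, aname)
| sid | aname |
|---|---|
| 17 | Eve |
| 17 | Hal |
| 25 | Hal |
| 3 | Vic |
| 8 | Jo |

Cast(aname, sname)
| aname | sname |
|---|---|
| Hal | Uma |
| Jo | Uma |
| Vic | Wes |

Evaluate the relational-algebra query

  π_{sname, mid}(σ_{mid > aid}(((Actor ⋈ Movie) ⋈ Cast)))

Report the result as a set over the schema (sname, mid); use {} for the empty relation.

{(Uma, 13), (Uma, 18), (Uma, 32), (Uma, 38), (Uma, 39), (Wes, 31)}

Actor ⋈ Movie (natural join on sid): {(13, 3, 34, Zephyr, Vic), (13, 8, 2, Atlas, Jo), (18, 17, 13, Gamma, Eve), (18, 17, 13, Gamma, Hal), (3, 3, 19, Atlas, Vic), (31, 3, 21, Gamma, Vic), (32, 17, 29, Argo, Eve), (32, 17, 29, Argo, Hal), (38, 8, 35, Gamma, Jo), (39, 17, 31, Nova, Eve), (39, 17, 31, Nova, Hal), (4, 8, 34, Nova, Jo)}
(Actor ⋈ Movie) ⋈ Cast (natural join on aname): {(13, 3, 34, Zephyr, Vic, Wes), (13, 8, 2, Atlas, Jo, Uma), (18, 17, 13, Gamma, Hal, Uma), (3, 3, 19, Atlas, Vic, Wes), (31, 3, 21, Gamma, Vic, Wes), (32, 17, 29, Argo, Hal, Uma), (38, 8, 35, Gamma, Jo, Uma), (39, 17, 31, Nova, Hal, Uma), (4, 8, 34, Nova, Jo, Uma)}
σ[mid > aid]: keep tuples satisfying mid > aid → {(13, 8, 2, Atlas, Jo, Uma), (18, 17, 13, Gamma, Hal, Uma), (31, 3, 21, Gamma, Vic, Wes), (32, 17, 29, Argo, Hal, Uma), (38, 8, 35, Gamma, Jo, Uma), (39, 17, 31, Nova, Hal, Uma)}
π[sname, mid]: project onto (sname, mid) → {(Uma, 13), (Uma, 18), (Uma, 32), (Uma, 38), (Uma, 39), (Wes, 31)}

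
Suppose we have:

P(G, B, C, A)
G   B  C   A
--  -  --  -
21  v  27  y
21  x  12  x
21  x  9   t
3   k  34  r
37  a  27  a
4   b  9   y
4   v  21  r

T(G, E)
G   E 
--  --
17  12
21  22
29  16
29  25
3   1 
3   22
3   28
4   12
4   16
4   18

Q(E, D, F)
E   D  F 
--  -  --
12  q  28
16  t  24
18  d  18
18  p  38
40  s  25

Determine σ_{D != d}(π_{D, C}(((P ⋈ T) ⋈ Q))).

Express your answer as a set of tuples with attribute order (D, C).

{(p, 21), (p, 9), (q, 21), (q, 9), (t, 21), (t, 9)}

Joining P and T on G yields {(21, v, 27, y, 22), (21, x, 12, x, 22), (21, x, 9, t, 22), (3, k, 34, r, 1), (3, k, 34, r, 22), (3, k, 34, r, 28), (4, b, 9, y, 12), (4, b, 9, y, 16), (4, b, 9, y, 18), (4, v, 21, r, 12), (4, v, 21, r, 16), (4, v, 21, r, 18)}.
Joining (P ⋈ T) and Q on E yields {(4, b, 9, y, 12, q, 28), (4, b, 9, y, 16, t, 24), (4, b, 9, y, 18, d, 18), (4, b, 9, y, 18, p, 38), (4, v, 21, r, 12, q, 28), (4, v, 21, r, 16, t, 24), (4, v, 21, r, 18, d, 18), (4, v, 21, r, 18, p, 38)}.
Projecting to D, C: {(d, 21), (d, 9), (p, 21), (p, 9), (q, 21), (q, 9), (t, 21), (t, 9)}
Apply σ_{D != d}; surviving tuples: {(p, 21), (p, 9), (q, 21), (q, 9), (t, 21), (t, 9)}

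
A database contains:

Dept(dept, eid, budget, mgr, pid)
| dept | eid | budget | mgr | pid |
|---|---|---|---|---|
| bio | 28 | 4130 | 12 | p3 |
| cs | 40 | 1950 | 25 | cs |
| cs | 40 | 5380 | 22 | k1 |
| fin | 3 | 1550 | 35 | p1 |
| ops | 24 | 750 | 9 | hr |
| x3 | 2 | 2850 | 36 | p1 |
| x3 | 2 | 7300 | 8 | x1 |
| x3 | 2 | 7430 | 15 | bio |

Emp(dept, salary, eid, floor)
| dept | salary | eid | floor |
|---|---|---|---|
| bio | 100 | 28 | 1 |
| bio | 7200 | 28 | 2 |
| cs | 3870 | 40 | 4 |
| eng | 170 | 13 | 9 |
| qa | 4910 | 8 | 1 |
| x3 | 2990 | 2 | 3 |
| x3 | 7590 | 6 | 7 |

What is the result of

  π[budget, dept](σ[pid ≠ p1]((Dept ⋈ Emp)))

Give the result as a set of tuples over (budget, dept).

{(1950, cs), (4130, bio), (5380, cs), (7300, x3), (7430, x3)}

Joining Dept and Emp on dept, eid yields {(bio, 28, 4130, 12, p3, 100, 1), (bio, 28, 4130, 12, p3, 7200, 2), (cs, 40, 1950, 25, cs, 3870, 4), (cs, 40, 5380, 22, k1, 3870, 4), (x3, 2, 2850, 36, p1, 2990, 3), (x3, 2, 7300, 8, x1, 2990, 3), (x3, 2, 7430, 15, bio, 2990, 3)}.
σ[pid ≠ p1]: keep tuples satisfying pid ≠ p1 → {(bio, 28, 4130, 12, p3, 100, 1), (bio, 28, 4130, 12, p3, 7200, 2), (cs, 40, 1950, 25, cs, 3870, 4), (cs, 40, 5380, 22, k1, 3870, 4), (x3, 2, 7300, 8, x1, 2990, 3), (x3, 2, 7430, 15, bio, 2990, 3)}
π[budget, dept]: project onto (budget, dept) (1 duplicate(s) eliminated) → {(1950, cs), (4130, bio), (5380, cs), (7300, x3), (7430, x3)}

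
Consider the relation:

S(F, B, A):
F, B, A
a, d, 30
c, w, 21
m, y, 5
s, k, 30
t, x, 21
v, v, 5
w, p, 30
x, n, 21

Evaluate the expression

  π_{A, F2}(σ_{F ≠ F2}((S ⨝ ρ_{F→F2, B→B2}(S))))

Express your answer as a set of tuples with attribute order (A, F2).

ρ[F→F2, B→B2]: schema becomes (F2, B2, A); tuples unchanged.
S ⋈ ρ_{F→F2, B→B2}(S) (natural join on A): {(a, d, 30, a, d), (a, d, 30, s, k), (a, d, 30, w, p), (c, w, 21, c, w), (c, w, 21, t, x), (c, w, 21, x, n), (m, y, 5, m, y), (m, y, 5, v, v), (s, k, 30, a, d), (s, k, 30, s, k), (s, k, 30, w, p), (t, x, 21, c, w), (t, x, 21, t, x), (t, x, 21, x, n), (v, v, 5, m, y), (v, v, 5, v, v), (w, p, 30, a, d), (w, p, 30, s, k), (w, p, 30, w, p), (x, n, 21, c, w), (x, n, 21, t, x), (x, n, 21, x, n)}
Selection F ≠ F2: {(a, d, 30, s, k), (a, d, 30, w, p), (c, w, 21, t, x), (c, w, 21, x, n), (m, y, 5, v, v), (s, k, 30, a, d), (s, k, 30, w, p), (t, x, 21, c, w), (t, x, 21, x, n), (v, v, 5, m, y), (w, p, 30, a, d), (w, p, 30, s, k), (x, n, 21, c, w), (x, n, 21, t, x)}
π[A, F2]: project onto (A, F2) (6 duplicate(s) eliminated) → {(21, c), (21, t), (21, x), (30, a), (30, s), (30, w), (5, m), (5, v)}

{(21, c), (21, t), (21, x), (30, a), (30, s), (30, w), (5, m), (5, v)}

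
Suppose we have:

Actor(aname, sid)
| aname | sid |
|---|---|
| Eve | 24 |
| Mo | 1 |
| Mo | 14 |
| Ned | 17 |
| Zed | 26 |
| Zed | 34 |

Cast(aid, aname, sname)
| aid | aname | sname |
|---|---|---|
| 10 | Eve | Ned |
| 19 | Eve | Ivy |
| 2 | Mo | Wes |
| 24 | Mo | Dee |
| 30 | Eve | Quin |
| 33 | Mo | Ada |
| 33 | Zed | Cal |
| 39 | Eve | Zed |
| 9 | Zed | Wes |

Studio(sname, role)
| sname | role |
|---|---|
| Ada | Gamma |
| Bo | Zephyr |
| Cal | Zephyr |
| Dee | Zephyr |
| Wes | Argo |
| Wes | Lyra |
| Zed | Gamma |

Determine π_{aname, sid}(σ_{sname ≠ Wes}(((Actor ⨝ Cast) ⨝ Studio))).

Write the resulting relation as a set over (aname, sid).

{(Eve, 24), (Mo, 1), (Mo, 14), (Zed, 26), (Zed, 34)}

Actor ⋈ Cast (natural join on aname): {(Eve, 24, 10, Ned), (Eve, 24, 19, Ivy), (Eve, 24, 30, Quin), (Eve, 24, 39, Zed), (Mo, 1, 2, Wes), (Mo, 1, 24, Dee), (Mo, 1, 33, Ada), (Mo, 14, 2, Wes), (Mo, 14, 24, Dee), (Mo, 14, 33, Ada), (Zed, 26, 33, Cal), (Zed, 26, 9, Wes), (Zed, 34, 33, Cal), (Zed, 34, 9, Wes)}
(Actor ⨝ Cast) ⋈ Studio (natural join on sname): {(Eve, 24, 39, Zed, Gamma), (Mo, 1, 2, Wes, Argo), (Mo, 1, 2, Wes, Lyra), (Mo, 1, 24, Dee, Zephyr), (Mo, 1, 33, Ada, Gamma), (Mo, 14, 2, Wes, Argo), (Mo, 14, 2, Wes, Lyra), (Mo, 14, 24, Dee, Zephyr), (Mo, 14, 33, Ada, Gamma), (Zed, 26, 33, Cal, Zephyr), (Zed, 26, 9, Wes, Argo), (Zed, 26, 9, Wes, Lyra), (Zed, 34, 33, Cal, Zephyr), (Zed, 34, 9, Wes, Argo), (Zed, 34, 9, Wes, Lyra)}
Filtering on sname ≠ Wes leaves {(Eve, 24, 39, Zed, Gamma), (Mo, 1, 24, Dee, Zephyr), (Mo, 1, 33, Ada, Gamma), (Mo, 14, 24, Dee, Zephyr), (Mo, 14, 33, Ada, Gamma), (Zed, 26, 33, Cal, Zephyr), (Zed, 34, 33, Cal, Zephyr)}.
π[aname, sid]: project onto (aname, sid) (2 duplicate(s) eliminated) → {(Eve, 24), (Mo, 1), (Mo, 14), (Zed, 26), (Zed, 34)}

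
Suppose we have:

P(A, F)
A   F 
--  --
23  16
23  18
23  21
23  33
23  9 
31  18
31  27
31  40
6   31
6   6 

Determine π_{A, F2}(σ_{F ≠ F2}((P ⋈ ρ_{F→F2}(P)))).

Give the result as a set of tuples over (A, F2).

ρ[F→F2]: schema becomes (A, F2); tuples unchanged.
Joining P and ρ_{F→F2}(P) on A yields {(23, 16, 16), (23, 16, 18), (23, 16, 21), (23, 16, 33), (23, 16, 9), (23, 18, 16), (23, 18, 18), (23, 18, 21), (23, 18, 33), (23, 18, 9), (23, 21, 16), (23, 21, 18), (23, 21, 21), (23, 21, 33), (23, 21, 9), (23, 33, 16), (23, 33, 18), (23, 33, 21), (23, 33, 33), (23, 33, 9), (23, 9, 16), (23, 9, 18), (23, 9, 21), (23, 9, 33), (23, 9, 9), (31, 18, 18), (31, 18, 27), (31, 18, 40), (31, 27, 18), (31, 27, 27), (31, 27, 40), (31, 40, 18), (31, 40, 27), (31, 40, 40), (6, 31, 31), (6, 31, 6), (6, 6, 31), (6, 6, 6)}.
Apply σ_{F ≠ F2}; surviving tuples: {(23, 16, 18), (23, 16, 21), (23, 16, 33), (23, 16, 9), (23, 18, 16), (23, 18, 21), (23, 18, 33), (23, 18, 9), (23, 21, 16), (23, 21, 18), (23, 21, 33), (23, 21, 9), (23, 33, 16), (23, 33, 18), (23, 33, 21), (23, 33, 9), (23, 9, 16), (23, 9, 18), (23, 9, 21), (23, 9, 33), (31, 18, 27), (31, 18, 40), (31, 27, 18), (31, 27, 40), (31, 40, 18), (31, 40, 27), (6, 31, 6), (6, 6, 31)}
Keep only column(s) A, F2 (18 duplicate(s) eliminated): {(23, 16), (23, 18), (23, 21), (23, 33), (23, 9), (31, 18), (31, 27), (31, 40), (6, 31), (6, 6)}

{(23, 16), (23, 18), (23, 21), (23, 33), (23, 9), (31, 18), (31, 27), (31, 40), (6, 31), (6, 6)}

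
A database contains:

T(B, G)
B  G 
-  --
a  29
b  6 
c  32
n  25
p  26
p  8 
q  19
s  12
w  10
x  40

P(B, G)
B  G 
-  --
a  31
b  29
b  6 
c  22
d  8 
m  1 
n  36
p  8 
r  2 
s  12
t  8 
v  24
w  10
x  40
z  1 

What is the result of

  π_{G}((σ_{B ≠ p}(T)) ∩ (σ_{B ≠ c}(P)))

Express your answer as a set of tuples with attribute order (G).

{10, 12, 40, 6}

Selection B ≠ p: {(a, 29), (b, 6), (c, 32), (n, 25), (q, 19), (s, 12), (w, 10), (x, 40)}
Selection B ≠ c: {(a, 31), (b, 29), (b, 6), (d, 8), (m, 1), (n, 36), (p, 8), (r, 2), (s, 12), (t, 8), (v, 24), (w, 10), (x, 40), (z, 1)}
Set intersection of the two operands is {(b, 6), (s, 12), (w, 10), (x, 40)}.
π[G]: project onto (G) → {10, 12, 40, 6}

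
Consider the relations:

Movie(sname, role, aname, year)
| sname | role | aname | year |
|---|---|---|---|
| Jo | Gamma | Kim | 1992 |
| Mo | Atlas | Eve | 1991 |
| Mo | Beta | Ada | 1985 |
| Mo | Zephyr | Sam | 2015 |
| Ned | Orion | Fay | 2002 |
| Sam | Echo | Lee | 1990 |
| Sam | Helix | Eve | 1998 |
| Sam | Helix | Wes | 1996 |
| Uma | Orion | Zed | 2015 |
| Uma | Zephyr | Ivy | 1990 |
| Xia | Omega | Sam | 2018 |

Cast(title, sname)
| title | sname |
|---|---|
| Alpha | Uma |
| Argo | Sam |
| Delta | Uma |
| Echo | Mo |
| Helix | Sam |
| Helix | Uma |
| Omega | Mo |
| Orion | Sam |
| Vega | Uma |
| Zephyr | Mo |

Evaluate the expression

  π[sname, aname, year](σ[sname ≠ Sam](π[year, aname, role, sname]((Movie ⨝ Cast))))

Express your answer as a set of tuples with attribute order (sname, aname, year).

Movie ⋈ Cast (natural join on sname): {(Mo, Atlas, Eve, 1991, Echo), (Mo, Atlas, Eve, 1991, Omega), (Mo, Atlas, Eve, 1991, Zephyr), (Mo, Beta, Ada, 1985, Echo), (Mo, Beta, Ada, 1985, Omega), (Mo, Beta, Ada, 1985, Zephyr), (Mo, Zephyr, Sam, 2015, Echo), (Mo, Zephyr, Sam, 2015, Omega), (Mo, Zephyr, Sam, 2015, Zephyr), (Sam, Echo, Lee, 1990, Argo), (Sam, Echo, Lee, 1990, Helix), (Sam, Echo, Lee, 1990, Orion), (Sam, Helix, Eve, 1998, Argo), (Sam, Helix, Eve, 1998, Helix), (Sam, Helix, Eve, 1998, Orion), (Sam, Helix, Wes, 1996, Argo), (Sam, Helix, Wes, 1996, Helix), (Sam, Helix, Wes, 1996, Orion), (Uma, Orion, Zed, 2015, Alpha), (Uma, Orion, Zed, 2015, Delta), (Uma, Orion, Zed, 2015, Helix), (Uma, Orion, Zed, 2015, Vega), (Uma, Zephyr, Ivy, 1990, Alpha), (Uma, Zephyr, Ivy, 1990, Delta), (Uma, Zephyr, Ivy, 1990, Helix), (Uma, Zephyr, Ivy, 1990, Vega)}
π_{year, aname, role, sname} gives {(1985, Ada, Beta, Mo), (1990, Ivy, Zephyr, Uma), (1990, Lee, Echo, Sam), (1991, Eve, Atlas, Mo), (1996, Wes, Helix, Sam), (1998, Eve, Helix, Sam), (2015, Sam, Zephyr, Mo), (2015, Zed, Orion, Uma)} (18 duplicate(s) eliminated).
Selection sname ≠ Sam: {(1985, Ada, Beta, Mo), (1990, Ivy, Zephyr, Uma), (1991, Eve, Atlas, Mo), (2015, Sam, Zephyr, Mo), (2015, Zed, Orion, Uma)}
π_{sname, aname, year} gives {(Mo, Ada, 1985), (Mo, Eve, 1991), (Mo, Sam, 2015), (Uma, Ivy, 1990), (Uma, Zed, 2015)}.

{(Mo, Ada, 1985), (Mo, Eve, 1991), (Mo, Sam, 2015), (Uma, Ivy, 1990), (Uma, Zed, 2015)}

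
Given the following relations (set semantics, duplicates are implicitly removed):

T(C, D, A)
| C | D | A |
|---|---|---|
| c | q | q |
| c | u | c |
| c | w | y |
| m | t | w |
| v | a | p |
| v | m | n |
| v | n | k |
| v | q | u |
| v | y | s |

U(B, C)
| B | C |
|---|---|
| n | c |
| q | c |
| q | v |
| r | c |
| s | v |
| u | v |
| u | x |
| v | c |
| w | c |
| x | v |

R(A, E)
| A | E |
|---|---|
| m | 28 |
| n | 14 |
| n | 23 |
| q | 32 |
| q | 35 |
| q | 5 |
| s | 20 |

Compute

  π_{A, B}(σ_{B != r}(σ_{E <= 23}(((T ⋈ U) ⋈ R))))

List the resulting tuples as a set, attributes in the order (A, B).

{(n, q), (n, s), (n, u), (n, x), (q, n), (q, q), (q, v), (q, w), (s, q), (s, s), (s, u), (s, x)}

Natural join on C: {(c, q, q, n), (c, q, q, q), (c, q, q, r), (c, q, q, v), (c, q, q, w), (c, u, c, n), (c, u, c, q), (c, u, c, r), (c, u, c, v), (c, u, c, w), (c, w, y, n), (c, w, y, q), (c, w, y, r), (c, w, y, v), (c, w, y, w), (v, a, p, q), (v, a, p, s), (v, a, p, u), (v, a, p, x), (v, m, n, q), (v, m, n, s), (v, m, n, u), (v, m, n, x), (v, n, k, q), (v, n, k, s), (v, n, k, u), (v, n, k, x), (v, q, u, q), (v, q, u, s), (v, q, u, u), (v, q, u, x), (v, y, s, q), (v, y, s, s), (v, y, s, u), (v, y, s, x)}
Natural join on A: {(c, q, q, n, 32), (c, q, q, n, 35), (c, q, q, n, 5), (c, q, q, q, 32), (c, q, q, q, 35), (c, q, q, q, 5), (c, q, q, r, 32), (c, q, q, r, 35), (c, q, q, r, 5), (c, q, q, v, 32), (c, q, q, v, 35), (c, q, q, v, 5), (c, q, q, w, 32), (c, q, q, w, 35), (c, q, q, w, 5), (v, m, n, q, 14), (v, m, n, q, 23), (v, m, n, s, 14), (v, m, n, s, 23), (v, m, n, u, 14), (v, m, n, u, 23), (v, m, n, x, 14), (v, m, n, x, 23), (v, y, s, q, 20), (v, y, s, s, 20), (v, y, s, u, 20), (v, y, s, x, 20)}
Apply σ_{E <= 23}; surviving tuples: {(c, q, q, n, 5), (c, q, q, q, 5), (c, q, q, r, 5), (c, q, q, v, 5), (c, q, q, w, 5), (v, m, n, q, 14), (v, m, n, q, 23), (v, m, n, s, 14), (v, m, n, s, 23), (v, m, n, u, 14), (v, m, n, u, 23), (v, m, n, x, 14), (v, m, n, x, 23), (v, y, s, q, 20), (v, y, s, s, 20), (v, y, s, u, 20), (v, y, s, x, 20)}
Apply σ_{B != r}; surviving tuples: {(c, q, q, n, 5), (c, q, q, q, 5), (c, q, q, v, 5), (c, q, q, w, 5), (v, m, n, q, 14), (v, m, n, q, 23), (v, m, n, s, 14), (v, m, n, s, 23), (v, m, n, u, 14), (v, m, n, u, 23), (v, m, n, x, 14), (v, m, n, x, 23), (v, y, s, q, 20), (v, y, s, s, 20), (v, y, s, u, 20), (v, y, s, x, 20)}
π[A, B]: project onto (A, B) (4 duplicate(s) eliminated) → {(n, q), (n, s), (n, u), (n, x), (q, n), (q, q), (q, v), (q, w), (s, q), (s, s), (s, u), (s, x)}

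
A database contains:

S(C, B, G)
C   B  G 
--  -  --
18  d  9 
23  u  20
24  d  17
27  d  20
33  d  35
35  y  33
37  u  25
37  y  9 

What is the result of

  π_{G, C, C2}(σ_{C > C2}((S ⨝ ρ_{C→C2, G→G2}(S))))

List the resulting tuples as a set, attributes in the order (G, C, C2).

{(17, 24, 18), (20, 27, 18), (20, 27, 24), (25, 37, 23), (35, 33, 18), (35, 33, 24), (35, 33, 27), (9, 37, 35)}

ρ[C→C2, G→G2]: schema becomes (C2, B, G2); tuples unchanged.
Natural join on B: {(18, d, 9, 18, 9), (18, d, 9, 24, 17), (18, d, 9, 27, 20), (18, d, 9, 33, 35), (23, u, 20, 23, 20), (23, u, 20, 37, 25), (24, d, 17, 18, 9), (24, d, 17, 24, 17), (24, d, 17, 27, 20), (24, d, 17, 33, 35), (27, d, 20, 18, 9), (27, d, 20, 24, 17), (27, d, 20, 27, 20), (27, d, 20, 33, 35), (33, d, 35, 18, 9), (33, d, 35, 24, 17), (33, d, 35, 27, 20), (33, d, 35, 33, 35), (35, y, 33, 35, 33), (35, y, 33, 37, 9), (37, u, 25, 23, 20), (37, u, 25, 37, 25), (37, y, 9, 35, 33), (37, y, 9, 37, 9)}
Filtering on C > C2 leaves {(24, d, 17, 18, 9), (27, d, 20, 18, 9), (27, d, 20, 24, 17), (33, d, 35, 18, 9), (33, d, 35, 24, 17), (33, d, 35, 27, 20), (37, u, 25, 23, 20), (37, y, 9, 35, 33)}.
Projecting to G, C, C2: {(17, 24, 18), (20, 27, 18), (20, 27, 24), (25, 37, 23), (35, 33, 18), (35, 33, 24), (35, 33, 27), (9, 37, 35)}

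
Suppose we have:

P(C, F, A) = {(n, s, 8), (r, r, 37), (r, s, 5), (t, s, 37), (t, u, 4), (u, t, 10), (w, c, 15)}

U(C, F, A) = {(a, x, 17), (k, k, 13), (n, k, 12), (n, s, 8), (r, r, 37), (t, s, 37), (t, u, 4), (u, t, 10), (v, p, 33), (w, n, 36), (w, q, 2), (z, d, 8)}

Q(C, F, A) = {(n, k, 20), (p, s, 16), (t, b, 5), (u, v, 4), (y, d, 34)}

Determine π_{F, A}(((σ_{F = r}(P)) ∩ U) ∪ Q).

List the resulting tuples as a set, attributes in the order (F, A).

{(b, 5), (d, 34), (k, 20), (r, 37), (s, 16), (v, 4)}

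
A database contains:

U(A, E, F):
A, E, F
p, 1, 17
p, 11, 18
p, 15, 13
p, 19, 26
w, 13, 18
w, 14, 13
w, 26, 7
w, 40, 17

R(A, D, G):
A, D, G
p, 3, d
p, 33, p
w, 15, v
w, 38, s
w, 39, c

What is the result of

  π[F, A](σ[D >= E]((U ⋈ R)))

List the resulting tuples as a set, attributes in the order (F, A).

Natural join on A: {(p, 1, 17, 3, d), (p, 1, 17, 33, p), (p, 11, 18, 3, d), (p, 11, 18, 33, p), (p, 15, 13, 3, d), (p, 15, 13, 33, p), (p, 19, 26, 3, d), (p, 19, 26, 33, p), (w, 13, 18, 15, v), (w, 13, 18, 38, s), (w, 13, 18, 39, c), (w, 14, 13, 15, v), (w, 14, 13, 38, s), (w, 14, 13, 39, c), (w, 26, 7, 15, v), (w, 26, 7, 38, s), (w, 26, 7, 39, c), (w, 40, 17, 15, v), (w, 40, 17, 38, s), (w, 40, 17, 39, c)}
Filtering on D >= E leaves {(p, 1, 17, 3, d), (p, 1, 17, 33, p), (p, 11, 18, 33, p), (p, 15, 13, 33, p), (p, 19, 26, 33, p), (w, 13, 18, 15, v), (w, 13, 18, 38, s), (w, 13, 18, 39, c), (w, 14, 13, 15, v), (w, 14, 13, 38, s), (w, 14, 13, 39, c), (w, 26, 7, 38, s), (w, 26, 7, 39, c)}.
π[F, A]: project onto (F, A) (6 duplicate(s) eliminated) → {(13, p), (13, w), (17, p), (18, p), (18, w), (26, p), (7, w)}

{(13, p), (13, w), (17, p), (18, p), (18, w), (26, p), (7, w)}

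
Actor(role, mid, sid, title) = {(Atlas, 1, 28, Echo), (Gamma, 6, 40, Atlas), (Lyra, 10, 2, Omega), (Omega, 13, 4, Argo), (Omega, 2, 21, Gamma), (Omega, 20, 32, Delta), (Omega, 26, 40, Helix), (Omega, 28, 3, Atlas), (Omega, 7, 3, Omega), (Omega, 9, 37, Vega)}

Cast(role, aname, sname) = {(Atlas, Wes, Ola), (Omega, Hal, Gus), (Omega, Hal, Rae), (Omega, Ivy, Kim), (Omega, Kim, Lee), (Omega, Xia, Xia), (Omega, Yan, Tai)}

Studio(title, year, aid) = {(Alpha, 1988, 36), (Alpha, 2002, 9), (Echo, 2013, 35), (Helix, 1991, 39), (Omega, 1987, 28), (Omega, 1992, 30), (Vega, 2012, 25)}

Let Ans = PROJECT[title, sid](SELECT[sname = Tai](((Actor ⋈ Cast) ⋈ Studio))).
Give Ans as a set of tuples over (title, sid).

Actor ⋈ Cast (natural join on role): {(Atlas, 1, 28, Echo, Wes, Ola), (Omega, 13, 4, Argo, Hal, Gus), (Omega, 13, 4, Argo, Hal, Rae), (Omega, 13, 4, Argo, Ivy, Kim), (Omega, 13, 4, Argo, Kim, Lee), (Omega, 13, 4, Argo, Xia, Xia), (Omega, 13, 4, Argo, Yan, Tai), (Omega, 2, 21, Gamma, Hal, Gus), (Omega, 2, 21, Gamma, Hal, Rae), (Omega, 2, 21, Gamma, Ivy, Kim), (Omega, 2, 21, Gamma, Kim, Lee), (Omega, 2, 21, Gamma, Xia, Xia), (Omega, 2, 21, Gamma, Yan, Tai), (Omega, 20, 32, Delta, Hal, Gus), (Omega, 20, 32, Delta, Hal, Rae), (Omega, 20, 32, Delta, Ivy, Kim), (Omega, 20, 32, Delta, Kim, Lee), (Omega, 20, 32, Delta, Xia, Xia), (Omega, 20, 32, Delta, Yan, Tai), (Omega, 26, 40, Helix, Hal, Gus), (Omega, 26, 40, Helix, Hal, Rae), (Omega, 26, 40, Helix, Ivy, Kim), (Omega, 26, 40, Helix, Kim, Lee), (Omega, 26, 40, Helix, Xia, Xia), (Omega, 26, 40, Helix, Yan, Tai), (Omega, 28, 3, Atlas, Hal, Gus), (Omega, 28, 3, Atlas, Hal, Rae), (Omega, 28, 3, Atlas, Ivy, Kim), (Omega, 28, 3, Atlas, Kim, Lee), (Omega, 28, 3, Atlas, Xia, Xia), (Omega, 28, 3, Atlas, Yan, Tai), (Omega, 7, 3, Omega, Hal, Gus), (Omega, 7, 3, Omega, Hal, Rae), (Omega, 7, 3, Omega, Ivy, Kim), (Omega, 7, 3, Omega, Kim, Lee), (Omega, 7, 3, Omega, Xia, Xia), (Omega, 7, 3, Omega, Yan, Tai), (Omega, 9, 37, Vega, Hal, Gus), (Omega, 9, 37, Vega, Hal, Rae), (Omega, 9, 37, Vega, Ivy, Kim), (Omega, 9, 37, Vega, Kim, Lee), (Omega, 9, 37, Vega, Xia, Xia), (Omega, 9, 37, Vega, Yan, Tai)}
(Actor ⋈ Cast) ⋈ Studio (natural join on title): {(Atlas, 1, 28, Echo, Wes, Ola, 2013, 35), (Omega, 26, 40, Helix, Hal, Gus, 1991, 39), (Omega, 26, 40, Helix, Hal, Rae, 1991, 39), (Omega, 26, 40, Helix, Ivy, Kim, 1991, 39), (Omega, 26, 40, Helix, Kim, Lee, 1991, 39), (Omega, 26, 40, Helix, Xia, Xia, 1991, 39), (Omega, 26, 40, Helix, Yan, Tai, 1991, 39), (Omega, 7, 3, Omega, Hal, Gus, 1987, 28), (Omega, 7, 3, Omega, Hal, Gus, 1992, 30), (Omega, 7, 3, Omega, Hal, Rae, 1987, 28), (Omega, 7, 3, Omega, Hal, Rae, 1992, 30), (Omega, 7, 3, Omega, Ivy, Kim, 1987, 28), (Omega, 7, 3, Omega, Ivy, Kim, 1992, 30), (Omega, 7, 3, Omega, Kim, Lee, 1987, 28), (Omega, 7, 3, Omega, Kim, Lee, 1992, 30), (Omega, 7, 3, Omega, Xia, Xia, 1987, 28), (Omega, 7, 3, Omega, Xia, Xia, 1992, 30), (Omega, 7, 3, Omega, Yan, Tai, 1987, 28), (Omega, 7, 3, Omega, Yan, Tai, 1992, 30), (Omega, 9, 37, Vega, Hal, Gus, 2012, 25), (Omega, 9, 37, Vega, Hal, Rae, 2012, 25), (Omega, 9, 37, Vega, Ivy, Kim, 2012, 25), (Omega, 9, 37, Vega, Kim, Lee, 2012, 25), (Omega, 9, 37, Vega, Xia, Xia, 2012, 25), (Omega, 9, 37, Vega, Yan, Tai, 2012, 25)}
σ[sname = Tai]: keep tuples satisfying sname = Tai → {(Omega, 26, 40, Helix, Yan, Tai, 1991, 39), (Omega, 7, 3, Omega, Yan, Tai, 1987, 28), (Omega, 7, 3, Omega, Yan, Tai, 1992, 30), (Omega, 9, 37, Vega, Yan, Tai, 2012, 25)}
Projecting to title, sid (1 duplicate(s) eliminated): {(Helix, 40), (Omega, 3), (Vega, 37)}

{(Helix, 40), (Omega, 3), (Vega, 37)}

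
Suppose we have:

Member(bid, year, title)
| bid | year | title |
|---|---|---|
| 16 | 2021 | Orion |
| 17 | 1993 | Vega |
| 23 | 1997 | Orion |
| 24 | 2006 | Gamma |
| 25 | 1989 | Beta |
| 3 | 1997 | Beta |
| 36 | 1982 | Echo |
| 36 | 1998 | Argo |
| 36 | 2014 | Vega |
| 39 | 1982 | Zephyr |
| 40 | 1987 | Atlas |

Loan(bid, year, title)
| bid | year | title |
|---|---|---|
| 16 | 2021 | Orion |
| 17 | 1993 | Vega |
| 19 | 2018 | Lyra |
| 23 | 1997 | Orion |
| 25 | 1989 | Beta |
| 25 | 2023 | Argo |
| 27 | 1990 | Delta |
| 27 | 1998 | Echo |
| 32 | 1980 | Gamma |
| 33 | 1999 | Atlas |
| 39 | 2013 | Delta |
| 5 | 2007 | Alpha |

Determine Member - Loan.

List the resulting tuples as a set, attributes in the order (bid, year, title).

{(24, 2006, Gamma), (3, 1997, Beta), (36, 1982, Echo), (36, 1998, Argo), (36, 2014, Vega), (39, 1982, Zephyr), (40, 1987, Atlas)}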